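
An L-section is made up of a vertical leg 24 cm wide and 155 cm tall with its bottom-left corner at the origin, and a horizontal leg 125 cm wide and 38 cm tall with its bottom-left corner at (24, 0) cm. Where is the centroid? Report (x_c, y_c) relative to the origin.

x_c = 53.78 cm, y_c = 44.69 cm

vertical leg: A = 24 × 155 = 3720.00, centroid at (12.00, 77.50).
horizontal leg: A = 125 × 38 = 4750.00, centroid at (86.50, 19.00).
ΣA = 8470.00 cm²
ΣAx_c = (3720.00)(12.00) + (4750.00)(86.50) = 455515.00 cm³
ΣAy_c = (3720.00)(77.50) + (4750.00)(19.00) = 378550.00 cm³
x_c = 455515.00 / 8470.00 = 53.78 cm
y_c = 378550.00 / 8470.00 = 44.69 cm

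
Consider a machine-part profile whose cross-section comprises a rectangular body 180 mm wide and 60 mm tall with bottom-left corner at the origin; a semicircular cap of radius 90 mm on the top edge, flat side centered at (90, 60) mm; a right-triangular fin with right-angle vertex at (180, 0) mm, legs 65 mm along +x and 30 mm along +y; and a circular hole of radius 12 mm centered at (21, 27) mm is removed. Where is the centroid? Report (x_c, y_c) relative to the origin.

x_c = 95.83 mm, y_c = 65.33 mm

rectangular body: A = 180 × 60 = 10800.00, centroid at (90.00, 30.00).
semicircular top: A = ½π·90² = 12723.45, centroid at (90.00, 98.20).
triangular fin: A = ½·65·30 = 975.00, centroid at (201.67, 10.00).
hole: A = −π·12² = -452.39, centroid at (21.00, 27.00).
ΣA = 24046.06 mm²
ΣAx_c = (10800.00)(90.00) + (12723.45)(90.00) + (975.00)(201.67) + (-452.39)(21.00) = 2304235.35 mm³
ΣAy_c = (10800.00)(30.00) + (12723.45)(98.20) + (975.00)(10.00) + (-452.39)(27.00) = 1570942.50 mm³
x_c = 2304235.35 / 24046.06 = 95.83 mm
y_c = 1570942.50 / 24046.06 = 65.33 mm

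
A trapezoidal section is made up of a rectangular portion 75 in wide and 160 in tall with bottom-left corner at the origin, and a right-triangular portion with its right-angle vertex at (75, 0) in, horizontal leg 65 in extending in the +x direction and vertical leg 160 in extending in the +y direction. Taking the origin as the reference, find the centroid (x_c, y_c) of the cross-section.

rectangular portion: A = 75 × 160 = 12000.00, centroid at (37.50, 80.00).
triangular portion: A = ½·65·160 = 5200.00, centroid at (96.67, 53.33).
ΣA = 17200.00 in²
ΣAx_c = (12000.00)(37.50) + (5200.00)(96.67) = 952666.67 in³
ΣAy_c = (12000.00)(80.00) + (5200.00)(53.33) = 1237333.33 in³
x_c = 952666.67 / 17200.00 = 55.39 in
y_c = 1237333.33 / 17200.00 = 71.94 in

x_c = 55.39 in, y_c = 71.94 in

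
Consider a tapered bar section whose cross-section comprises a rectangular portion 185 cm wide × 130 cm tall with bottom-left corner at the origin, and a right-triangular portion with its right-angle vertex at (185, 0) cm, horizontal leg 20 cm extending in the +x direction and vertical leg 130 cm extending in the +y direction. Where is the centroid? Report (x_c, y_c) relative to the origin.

rectangular portion: A = 185 × 130 = 24050.00, centroid at (92.50, 65.00).
triangular portion: A = ½·20·130 = 1300.00, centroid at (191.67, 43.33).
ΣA = 25350.00 cm²
ΣAx_c = (24050.00)(92.50) + (1300.00)(191.67) = 2473791.67 cm³
ΣAy_c = (24050.00)(65.00) + (1300.00)(43.33) = 1619583.33 cm³
x_c = 2473791.67 / 25350.00 = 97.59 cm
y_c = 1619583.33 / 25350.00 = 63.89 cm

x_c = 97.59 cm, y_c = 63.89 cm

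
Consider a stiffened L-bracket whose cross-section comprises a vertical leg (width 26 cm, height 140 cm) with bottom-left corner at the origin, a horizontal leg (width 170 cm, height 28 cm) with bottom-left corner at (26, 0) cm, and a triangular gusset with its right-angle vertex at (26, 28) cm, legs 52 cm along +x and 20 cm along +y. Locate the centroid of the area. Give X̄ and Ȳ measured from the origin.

X̄ = 67.06 cm, Ȳ = 38.06 cm

Part | A | x̄ᵢ | ȳᵢ | A·x̄ᵢ | A·ȳᵢ
vertical leg | 3640.00 | 13.00 | 70.00 | 47320.00 | 254800.00
horizontal leg | 4760.00 | 111.00 | 14.00 | 528360.00 | 66640.00
gusset | 520.00 | 43.33 | 34.67 | 22533.33 | 18026.67
Σ | 8920.00 |  |  | 598213.33 | 339466.67
X̄ = 598213.33 / 8920.00 = 67.06 cm
Ȳ = 339466.67 / 8920.00 = 38.06 cm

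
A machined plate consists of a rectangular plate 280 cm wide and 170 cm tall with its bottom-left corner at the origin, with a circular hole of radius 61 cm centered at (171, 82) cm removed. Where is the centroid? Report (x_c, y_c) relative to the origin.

x_c = 129.91 cm, y_c = 85.98 cm

plate: A = 280 × 170 = 47600.00, centroid at (140.00, 85.00).
hole: A = −π·61² = -11689.87, centroid at (171.00, 82.00).
ΣA = 35910.13 cm², ΣAx_c = 4665032.87 cm³, ΣAy_c = 3087430.97 cm³.
x_c = 4665032.87/35910.13 = 129.91 cm; y_c = 3087430.97/35910.13 = 85.98 cm.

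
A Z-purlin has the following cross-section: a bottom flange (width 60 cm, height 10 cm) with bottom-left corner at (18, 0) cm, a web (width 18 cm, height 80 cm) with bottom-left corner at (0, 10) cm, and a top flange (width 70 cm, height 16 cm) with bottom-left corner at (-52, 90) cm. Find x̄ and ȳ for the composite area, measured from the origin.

Part | A | x̄ᵢ | ȳᵢ | A·x̄ᵢ | A·ȳᵢ
bottom flange | 600.00 | 48.00 | 5.00 | 28800.00 | 3000.00
web | 1440.00 | 9.00 | 50.00 | 12960.00 | 72000.00
top flange | 1120.00 | -17.00 | 98.00 | -19040.00 | 109760.00
Σ | 3160.00 |  |  | 22720.00 | 184760.00
x̄ = 22720.00 / 3160.00 = 7.19 cm
ȳ = 184760.00 / 3160.00 = 58.47 cm

x̄ = 7.19 cm, ȳ = 58.47 cm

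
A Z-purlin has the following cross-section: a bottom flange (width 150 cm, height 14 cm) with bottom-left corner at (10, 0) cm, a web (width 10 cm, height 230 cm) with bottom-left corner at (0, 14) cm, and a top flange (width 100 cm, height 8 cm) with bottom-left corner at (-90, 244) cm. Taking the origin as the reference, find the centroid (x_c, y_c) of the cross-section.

bottom flange: A = 150 × 14 = 2100.00, centroid at (85.00, 7.00).
web: A = 10 × 230 = 2300.00, centroid at (5.00, 129.00).
top flange: A = 100 × 8 = 800.00, centroid at (-40.00, 248.00).
ΣA = 5200.00 cm²
ΣAx_c = (2100.00)(85.00) + (2300.00)(5.00) + (800.00)(-40.00) = 158000.00 cm³
ΣAy_c = (2100.00)(7.00) + (2300.00)(129.00) + (800.00)(248.00) = 509800.00 cm³
x_c = 158000.00 / 5200.00 = 30.38 cm
y_c = 509800.00 / 5200.00 = 98.04 cm

x_c = 30.38 cm, y_c = 98.04 cm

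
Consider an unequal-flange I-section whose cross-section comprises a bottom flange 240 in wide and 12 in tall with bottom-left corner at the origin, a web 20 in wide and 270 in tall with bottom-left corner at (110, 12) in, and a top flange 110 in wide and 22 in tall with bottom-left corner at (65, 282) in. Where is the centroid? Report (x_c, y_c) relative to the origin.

bottom flange: A = 240 × 12 = 2880.00, centroid at (120.00, 6.00).
web: A = 20 × 270 = 5400.00, centroid at (120.00, 147.00).
top flange: A = 110 × 22 = 2420.00, centroid at (120.00, 293.00).
ΣA = 10700.00 in², ΣAx_c = 1284000.00 in³, ΣAy_c = 1520140.00 in³.
x_c = 1284000.00/10700.00 = 120.00 in; y_c = 1520140.00/10700.00 = 142.07 in.

x_c = 120.00 in, y_c = 142.07 in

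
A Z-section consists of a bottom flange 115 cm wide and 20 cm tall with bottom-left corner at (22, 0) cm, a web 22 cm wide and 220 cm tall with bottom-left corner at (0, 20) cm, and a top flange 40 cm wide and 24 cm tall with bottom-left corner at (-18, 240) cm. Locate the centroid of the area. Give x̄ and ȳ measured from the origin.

Part | A | x̄ᵢ | ȳᵢ | A·x̄ᵢ | A·ȳᵢ
bottom flange | 2300.00 | 79.50 | 10.00 | 182850.00 | 23000.00
web | 4840.00 | 11.00 | 130.00 | 53240.00 | 629200.00
top flange | 960.00 | 2.00 | 252.00 | 1920.00 | 241920.00
Σ | 8100.00 |  |  | 238010.00 | 894120.00
x̄ = 238010.00 / 8100.00 = 29.38 cm
ȳ = 894120.00 / 8100.00 = 110.39 cm

x̄ = 29.38 cm, ȳ = 110.39 cm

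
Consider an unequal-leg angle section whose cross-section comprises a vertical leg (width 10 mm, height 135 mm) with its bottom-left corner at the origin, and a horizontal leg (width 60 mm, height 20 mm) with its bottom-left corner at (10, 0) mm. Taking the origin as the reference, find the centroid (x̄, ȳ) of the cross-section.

x̄ = 21.47 mm, ȳ = 40.44 mm

Part | A | x̄ᵢ | ȳᵢ | A·x̄ᵢ | A·ȳᵢ
vertical leg | 1350.00 | 5.00 | 67.50 | 6750.00 | 91125.00
horizontal leg | 1200.00 | 40.00 | 10.00 | 48000.00 | 12000.00
Σ | 2550.00 |  |  | 54750.00 | 103125.00
x̄ = 54750.00 / 2550.00 = 21.47 mm
ȳ = 103125.00 / 2550.00 = 40.44 mm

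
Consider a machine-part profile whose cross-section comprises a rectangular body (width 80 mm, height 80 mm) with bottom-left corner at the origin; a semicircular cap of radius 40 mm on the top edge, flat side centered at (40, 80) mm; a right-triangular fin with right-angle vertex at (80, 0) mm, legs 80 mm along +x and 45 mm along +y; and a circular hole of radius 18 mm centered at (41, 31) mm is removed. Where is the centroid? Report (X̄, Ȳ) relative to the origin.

rectangular body: A = 80 × 80 = 6400.00, centroid at (40.00, 40.00).
semicircular top: A = ½π·40² = 2513.27, centroid at (40.00, 96.98).
triangular fin: A = ½·80·45 = 1800.00, centroid at (106.67, 15.00).
hole: A = −π·18² = -1017.88, centroid at (41.00, 31.00).
ΣA = 9695.40 mm², ΣAX̄ = 506798.05 mm³, ΣAȲ = 495174.44 mm³.
X̄ = 506798.05/9695.40 = 52.27 mm; Ȳ = 495174.44/9695.40 = 51.07 mm.

X̄ = 52.27 mm, Ȳ = 51.07 mm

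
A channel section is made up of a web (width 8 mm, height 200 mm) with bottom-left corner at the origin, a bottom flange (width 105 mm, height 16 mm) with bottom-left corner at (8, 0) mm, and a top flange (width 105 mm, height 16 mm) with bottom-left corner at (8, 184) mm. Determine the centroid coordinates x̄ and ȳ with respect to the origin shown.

x̄ = 42.27 mm, ȳ = 100.00 mm

web: A = 8 × 200 = 1600.00, centroid at (4.00, 100.00).
bottom flange: A = 105 × 16 = 1680.00, centroid at (60.50, 8.00).
top flange: A = 105 × 16 = 1680.00, centroid at (60.50, 192.00).
ΣA = 4960.00 mm², ΣAx̄ = 209680.00 mm³, ΣAȳ = 496000.00 mm³.
x̄ = 209680.00/4960.00 = 42.27 mm; ȳ = 496000.00/4960.00 = 100.00 mm.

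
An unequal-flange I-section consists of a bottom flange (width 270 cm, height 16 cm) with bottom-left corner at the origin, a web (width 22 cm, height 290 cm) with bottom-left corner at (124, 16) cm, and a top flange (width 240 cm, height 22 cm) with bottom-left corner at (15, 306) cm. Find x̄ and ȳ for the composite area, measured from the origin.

bottom flange: A = 270 × 16 = 4320.00, centroid at (135.00, 8.00).
web: A = 22 × 290 = 6380.00, centroid at (135.00, 161.00).
top flange: A = 240 × 22 = 5280.00, centroid at (135.00, 317.00).
ΣA = 15980.00 cm², ΣAx̄ = 2157300.00 cm³, ΣAȳ = 2735500.00 cm³.
x̄ = 2157300.00/15980.00 = 135.00 cm; ȳ = 2735500.00/15980.00 = 171.18 cm.

x̄ = 135.00 cm, ȳ = 171.18 cm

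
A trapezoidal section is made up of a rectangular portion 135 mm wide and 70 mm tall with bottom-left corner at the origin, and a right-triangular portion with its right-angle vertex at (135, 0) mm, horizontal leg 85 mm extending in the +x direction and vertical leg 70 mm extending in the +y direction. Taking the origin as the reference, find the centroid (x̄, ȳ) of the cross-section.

rectangular portion: A = 135 × 70 = 9450.00, centroid at (67.50, 35.00).
triangular portion: A = ½·85·70 = 2975.00, centroid at (163.33, 23.33).
ΣA = 12425.00 mm²
ΣAx̄ = (9450.00)(67.50) + (2975.00)(163.33) = 1123791.67 mm³
ΣAȳ = (9450.00)(35.00) + (2975.00)(23.33) = 400166.67 mm³
x̄ = 1123791.67 / 12425.00 = 90.45 mm
ȳ = 400166.67 / 12425.00 = 32.21 mm

x̄ = 90.45 mm, ȳ = 32.21 mm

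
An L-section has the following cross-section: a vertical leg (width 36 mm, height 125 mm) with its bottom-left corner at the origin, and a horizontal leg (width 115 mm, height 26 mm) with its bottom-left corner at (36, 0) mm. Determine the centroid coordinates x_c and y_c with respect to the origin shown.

x_c = 48.14 mm, y_c = 42.74 mm

Part | A | x̄ᵢ | ȳᵢ | A·x̄ᵢ | A·ȳᵢ
vertical leg | 4500.00 | 18.00 | 62.50 | 81000.00 | 281250.00
horizontal leg | 2990.00 | 93.50 | 13.00 | 279565.00 | 38870.00
Σ | 7490.00 |  |  | 360565.00 | 320120.00
x_c = 360565.00 / 7490.00 = 48.14 mm
y_c = 320120.00 / 7490.00 = 42.74 mm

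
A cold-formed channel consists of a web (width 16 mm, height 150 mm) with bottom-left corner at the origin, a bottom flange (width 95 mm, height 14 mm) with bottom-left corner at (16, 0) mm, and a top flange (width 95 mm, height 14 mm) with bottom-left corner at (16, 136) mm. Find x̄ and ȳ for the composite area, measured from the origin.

x̄ = 37.18 mm, ȳ = 75.00 mm

web: A = 16 × 150 = 2400.00, centroid at (8.00, 75.00).
bottom flange: A = 95 × 14 = 1330.00, centroid at (63.50, 7.00).
top flange: A = 95 × 14 = 1330.00, centroid at (63.50, 143.00).
ΣA = 5060.00 mm²
ΣAx̄ = (2400.00)(8.00) + (1330.00)(63.50) + (1330.00)(63.50) = 188110.00 mm³
ΣAȳ = (2400.00)(75.00) + (1330.00)(7.00) + (1330.00)(143.00) = 379500.00 mm³
x̄ = 188110.00 / 5060.00 = 37.18 mm
ȳ = 379500.00 / 5060.00 = 75.00 mm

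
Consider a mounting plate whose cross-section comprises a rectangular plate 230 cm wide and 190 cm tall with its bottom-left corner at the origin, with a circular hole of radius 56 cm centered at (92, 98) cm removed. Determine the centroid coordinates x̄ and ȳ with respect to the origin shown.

x̄ = 121.69 cm, ȳ = 94.13 cm

plate: A = 230 × 190 = 43700.00, centroid at (115.00, 95.00).
hole: A = −π·56² = -9852.03, centroid at (92.00, 98.00).
ΣA = 33847.97 cm²
ΣAx̄ = (43700.00)(115.00) + (-9852.03)(92.00) = 4119112.82 cm³
ΣAȳ = (43700.00)(95.00) + (-9852.03)(98.00) = 3186000.61 cm³
x̄ = 4119112.82 / 33847.97 = 121.69 cm
ȳ = 3186000.61 / 33847.97 = 94.13 cm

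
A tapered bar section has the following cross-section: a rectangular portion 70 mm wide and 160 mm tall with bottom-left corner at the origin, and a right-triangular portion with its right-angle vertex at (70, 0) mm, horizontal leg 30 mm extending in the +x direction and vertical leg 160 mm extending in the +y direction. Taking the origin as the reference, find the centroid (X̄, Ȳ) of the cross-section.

rectangular portion: A = 70 × 160 = 11200.00, centroid at (35.00, 80.00).
triangular portion: A = ½·30·160 = 2400.00, centroid at (80.00, 53.33).
ΣA = 13600.00 mm²
ΣAX̄ = (11200.00)(35.00) + (2400.00)(80.00) = 584000.00 mm³
ΣAȲ = (11200.00)(80.00) + (2400.00)(53.33) = 1024000.00 mm³
X̄ = 584000.00 / 13600.00 = 42.94 mm
Ȳ = 1024000.00 / 13600.00 = 75.29 mm

X̄ = 42.94 mm, Ȳ = 75.29 mm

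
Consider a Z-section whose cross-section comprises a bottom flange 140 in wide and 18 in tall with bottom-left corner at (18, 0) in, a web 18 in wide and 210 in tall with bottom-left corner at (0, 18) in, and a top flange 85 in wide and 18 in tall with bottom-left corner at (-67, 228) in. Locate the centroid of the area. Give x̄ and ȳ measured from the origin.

x̄ = 27.88 in, ȳ = 108.59 in

bottom flange: A = 140 × 18 = 2520.00, centroid at (88.00, 9.00).
web: A = 18 × 210 = 3780.00, centroid at (9.00, 123.00).
top flange: A = 85 × 18 = 1530.00, centroid at (-24.50, 237.00).
ΣA = 7830.00 in², ΣAx̄ = 218295.00 in³, ΣAȳ = 850230.00 in³.
x̄ = 218295.00/7830.00 = 27.88 in; ȳ = 850230.00/7830.00 = 108.59 in.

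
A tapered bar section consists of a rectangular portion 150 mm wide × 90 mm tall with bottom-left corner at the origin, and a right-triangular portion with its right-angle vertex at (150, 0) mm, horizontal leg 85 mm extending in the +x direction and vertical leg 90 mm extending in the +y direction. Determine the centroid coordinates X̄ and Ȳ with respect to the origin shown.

rectangular portion: A = 150 × 90 = 13500.00, centroid at (75.00, 45.00).
triangular portion: A = ½·85·90 = 3825.00, centroid at (178.33, 30.00).
ΣA = 17325.00 mm², ΣAX̄ = 1694625.00 mm³, ΣAȲ = 722250.00 mm³.
X̄ = 1694625.00/17325.00 = 97.81 mm; Ȳ = 722250.00/17325.00 = 41.69 mm.

X̄ = 97.81 mm, Ȳ = 41.69 mm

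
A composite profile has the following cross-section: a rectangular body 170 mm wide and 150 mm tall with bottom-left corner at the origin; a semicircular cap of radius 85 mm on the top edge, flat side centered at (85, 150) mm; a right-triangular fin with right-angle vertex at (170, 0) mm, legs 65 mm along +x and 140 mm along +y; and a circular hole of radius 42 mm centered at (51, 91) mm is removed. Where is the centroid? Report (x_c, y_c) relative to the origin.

x_c = 103.79 mm, y_c = 104.09 mm

rectangular body: A = 170 × 150 = 25500.00, centroid at (85.00, 75.00).
semicircular top: A = ½π·85² = 11349.00, centroid at (85.00, 186.08).
triangular fin: A = ½·65·140 = 4550.00, centroid at (191.67, 46.67).
hole: A = −π·42² = -5541.77, centroid at (51.00, 91.00).
ΣA = 35857.23 mm², ΣAx_c = 3721618.39 mm³, ΣAy_c = 3732299.50 mm³.
x_c = 3721618.39/35857.23 = 103.79 mm; y_c = 3732299.50/35857.23 = 104.09 mm.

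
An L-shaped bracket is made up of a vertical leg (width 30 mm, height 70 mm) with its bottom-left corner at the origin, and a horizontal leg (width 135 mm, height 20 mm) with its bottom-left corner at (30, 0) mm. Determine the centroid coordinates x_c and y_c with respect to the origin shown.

x_c = 61.41 mm, y_c = 20.94 mm

vertical leg: A = 30 × 70 = 2100.00, centroid at (15.00, 35.00).
horizontal leg: A = 135 × 20 = 2700.00, centroid at (97.50, 10.00).
ΣA = 4800.00 mm²
ΣAx_c = (2100.00)(15.00) + (2700.00)(97.50) = 294750.00 mm³
ΣAy_c = (2100.00)(35.00) + (2700.00)(10.00) = 100500.00 mm³
x_c = 294750.00 / 4800.00 = 61.41 mm
y_c = 100500.00 / 4800.00 = 20.94 mm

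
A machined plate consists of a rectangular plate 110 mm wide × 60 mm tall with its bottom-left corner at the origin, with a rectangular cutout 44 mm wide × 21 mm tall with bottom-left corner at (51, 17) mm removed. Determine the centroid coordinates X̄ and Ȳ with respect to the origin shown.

Part | A | x̄ᵢ | ȳᵢ | A·x̄ᵢ | A·ȳᵢ
plate | 6600.00 | 55.00 | 30.00 | 363000.00 | 198000.00
hole | -924.00 | 73.00 | 27.50 | -67452.00 | -25410.00
Σ | 5676.00 |  |  | 295548.00 | 172590.00
X̄ = 295548.00 / 5676.00 = 52.07 mm
Ȳ = 172590.00 / 5676.00 = 30.41 mm

X̄ = 52.07 mm, Ȳ = 30.41 mm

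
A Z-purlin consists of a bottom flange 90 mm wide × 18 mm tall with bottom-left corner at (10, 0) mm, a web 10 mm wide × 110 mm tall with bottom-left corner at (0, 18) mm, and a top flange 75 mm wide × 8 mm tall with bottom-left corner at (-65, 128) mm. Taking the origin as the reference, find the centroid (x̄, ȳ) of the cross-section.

x̄ = 23.52 mm, ȳ = 52.43 mm

Part | A | x̄ᵢ | ȳᵢ | A·x̄ᵢ | A·ȳᵢ
bottom flange | 1620.00 | 55.00 | 9.00 | 89100.00 | 14580.00
web | 1100.00 | 5.00 | 73.00 | 5500.00 | 80300.00
top flange | 600.00 | -27.50 | 132.00 | -16500.00 | 79200.00
Σ | 3320.00 |  |  | 78100.00 | 174080.00
x̄ = 78100.00 / 3320.00 = 23.52 mm
ȳ = 174080.00 / 3320.00 = 52.43 mm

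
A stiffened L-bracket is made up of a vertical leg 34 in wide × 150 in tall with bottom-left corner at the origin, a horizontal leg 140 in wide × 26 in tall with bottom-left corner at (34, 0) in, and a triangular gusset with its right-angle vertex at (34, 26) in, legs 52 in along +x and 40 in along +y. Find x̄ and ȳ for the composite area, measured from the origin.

Part | A | x̄ᵢ | ȳᵢ | A·x̄ᵢ | A·ȳᵢ
vertical leg | 5100.00 | 17.00 | 75.00 | 86700.00 | 382500.00
horizontal leg | 3640.00 | 104.00 | 13.00 | 378560.00 | 47320.00
gusset | 1040.00 | 51.33 | 39.33 | 53386.67 | 40906.67
Σ | 9780.00 |  |  | 518646.67 | 470726.67
x̄ = 518646.67 / 9780.00 = 53.03 in
ȳ = 470726.67 / 9780.00 = 48.13 in

x̄ = 53.03 in, ȳ = 48.13 in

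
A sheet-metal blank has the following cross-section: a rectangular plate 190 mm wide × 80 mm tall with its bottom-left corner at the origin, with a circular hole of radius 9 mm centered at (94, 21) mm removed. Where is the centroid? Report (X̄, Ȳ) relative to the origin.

plate: A = 190 × 80 = 15200.00, centroid at (95.00, 40.00).
hole: A = −π·9² = -254.47, centroid at (94.00, 21.00).
ΣA = 14945.53 mm², ΣAX̄ = 1420079.91 mm³, ΣAȲ = 602656.15 mm³.
X̄ = 1420079.91/14945.53 = 95.02 mm; Ȳ = 602656.15/14945.53 = 40.32 mm.

X̄ = 95.02 mm, Ȳ = 40.32 mm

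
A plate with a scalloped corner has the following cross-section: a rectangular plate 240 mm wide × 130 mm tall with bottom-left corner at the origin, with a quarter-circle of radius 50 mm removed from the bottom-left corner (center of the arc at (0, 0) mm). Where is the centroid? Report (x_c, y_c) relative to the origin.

Part | A | x̄ᵢ | ȳᵢ | A·x̄ᵢ | A·ȳᵢ
plate | 31200.00 | 120.00 | 65.00 | 3744000.00 | 2028000.00
removed quarter-circle | -1963.50 | 21.22 | 21.22 | -41666.67 | -41666.67
Σ | 29236.50 |  |  | 3702333.33 | 1986333.33
x_c = 3702333.33 / 29236.50 = 126.63 mm
y_c = 1986333.33 / 29236.50 = 67.94 mm

x_c = 126.63 mm, y_c = 67.94 mm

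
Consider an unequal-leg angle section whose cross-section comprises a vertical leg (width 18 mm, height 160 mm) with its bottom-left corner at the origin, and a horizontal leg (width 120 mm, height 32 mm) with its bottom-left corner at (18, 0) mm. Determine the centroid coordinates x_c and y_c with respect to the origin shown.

Part | A | x̄ᵢ | ȳᵢ | A·x̄ᵢ | A·ȳᵢ
vertical leg | 2880.00 | 9.00 | 80.00 | 25920.00 | 230400.00
horizontal leg | 3840.00 | 78.00 | 16.00 | 299520.00 | 61440.00
Σ | 6720.00 |  |  | 325440.00 | 291840.00
x_c = 325440.00 / 6720.00 = 48.43 mm
y_c = 291840.00 / 6720.00 = 43.43 mm

x_c = 48.43 mm, y_c = 43.43 mm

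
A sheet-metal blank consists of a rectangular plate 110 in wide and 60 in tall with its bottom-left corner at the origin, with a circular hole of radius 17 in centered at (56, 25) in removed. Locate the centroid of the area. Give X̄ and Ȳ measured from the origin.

X̄ = 54.84 in, Ȳ = 30.80 in

plate: A = 110 × 60 = 6600.00, centroid at (55.00, 30.00).
hole: A = −π·17² = -907.92, centroid at (56.00, 25.00).
ΣA = 5692.08 in², ΣAX̄ = 312156.46 in³, ΣAȲ = 175301.99 in³.
X̄ = 312156.46/5692.08 = 54.84 in; Ȳ = 175301.99/5692.08 = 30.80 in.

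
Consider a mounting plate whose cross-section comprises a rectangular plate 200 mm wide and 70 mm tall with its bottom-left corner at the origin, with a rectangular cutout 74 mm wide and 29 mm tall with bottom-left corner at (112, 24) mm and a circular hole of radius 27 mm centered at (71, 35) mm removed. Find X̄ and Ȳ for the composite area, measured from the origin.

X̄ = 95.95 mm, Ȳ = 34.21 mm

Part | A | x̄ᵢ | ȳᵢ | A·x̄ᵢ | A·ȳᵢ
plate | 14000.00 | 100.00 | 35.00 | 1400000.00 | 490000.00
hole 1 | -2146.00 | 149.00 | 38.50 | -319754.00 | -82621.00
hole 2 | -2290.22 | 71.00 | 35.00 | -162605.69 | -80157.74
Σ | 9563.78 |  |  | 917640.31 | 327221.26
X̄ = 917640.31 / 9563.78 = 95.95 mm
Ȳ = 327221.26 / 9563.78 = 34.21 mm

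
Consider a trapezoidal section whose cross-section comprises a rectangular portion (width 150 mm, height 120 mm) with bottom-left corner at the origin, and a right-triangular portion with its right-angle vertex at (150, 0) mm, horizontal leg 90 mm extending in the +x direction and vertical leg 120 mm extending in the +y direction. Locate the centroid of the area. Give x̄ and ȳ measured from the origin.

Part | A | x̄ᵢ | ȳᵢ | A·x̄ᵢ | A·ȳᵢ
rectangular portion | 18000.00 | 75.00 | 60.00 | 1350000.00 | 1080000.00
triangular portion | 5400.00 | 180.00 | 40.00 | 972000.00 | 216000.00
Σ | 23400.00 |  |  | 2322000.00 | 1296000.00
x̄ = 2322000.00 / 23400.00 = 99.23 mm
ȳ = 1296000.00 / 23400.00 = 55.38 mm

x̄ = 99.23 mm, ȳ = 55.38 mm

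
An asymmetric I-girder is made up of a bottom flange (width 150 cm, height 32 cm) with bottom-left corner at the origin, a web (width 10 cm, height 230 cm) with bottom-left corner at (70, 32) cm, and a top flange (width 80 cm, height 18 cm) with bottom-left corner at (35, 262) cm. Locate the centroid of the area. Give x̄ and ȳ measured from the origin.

x̄ = 75.00 cm, ȳ = 94.28 cm

bottom flange: A = 150 × 32 = 4800.00, centroid at (75.00, 16.00).
web: A = 10 × 230 = 2300.00, centroid at (75.00, 147.00).
top flange: A = 80 × 18 = 1440.00, centroid at (75.00, 271.00).
ΣA = 8540.00 cm², ΣAx̄ = 640500.00 cm³, ΣAȳ = 805140.00 cm³.
x̄ = 640500.00/8540.00 = 75.00 cm; ȳ = 805140.00/8540.00 = 94.28 cm.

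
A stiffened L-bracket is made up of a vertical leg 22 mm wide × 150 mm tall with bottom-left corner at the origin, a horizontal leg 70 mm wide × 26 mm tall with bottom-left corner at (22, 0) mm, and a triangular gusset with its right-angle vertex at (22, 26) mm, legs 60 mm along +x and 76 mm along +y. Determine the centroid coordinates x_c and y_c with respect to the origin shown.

Part | A | x̄ᵢ | ȳᵢ | A·x̄ᵢ | A·ȳᵢ
vertical leg | 3300.00 | 11.00 | 75.00 | 36300.00 | 247500.00
horizontal leg | 1820.00 | 57.00 | 13.00 | 103740.00 | 23660.00
gusset | 2280.00 | 42.00 | 51.33 | 95760.00 | 117040.00
Σ | 7400.00 |  |  | 235800.00 | 388200.00
x_c = 235800.00 / 7400.00 = 31.86 mm
y_c = 388200.00 / 7400.00 = 52.46 mm

x_c = 31.86 mm, y_c = 52.46 mm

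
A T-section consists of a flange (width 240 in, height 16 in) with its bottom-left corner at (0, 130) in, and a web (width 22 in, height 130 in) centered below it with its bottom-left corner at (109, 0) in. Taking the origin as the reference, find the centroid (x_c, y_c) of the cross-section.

x_c = 120.00 in, y_c = 106.84 in

web: A = 22 × 130 = 2860.00, centroid at (120.00, 65.00).
flange: A = 240 × 16 = 3840.00, centroid at (120.00, 138.00).
ΣA = 6700.00 in², ΣAx_c = 804000.00 in³, ΣAy_c = 715820.00 in³.
x_c = 804000.00/6700.00 = 120.00 in; y_c = 715820.00/6700.00 = 106.84 in.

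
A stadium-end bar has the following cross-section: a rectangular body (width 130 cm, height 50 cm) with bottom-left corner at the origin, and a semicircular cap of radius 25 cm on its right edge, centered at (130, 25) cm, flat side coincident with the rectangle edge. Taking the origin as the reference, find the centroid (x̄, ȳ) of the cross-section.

Part | A | x̄ᵢ | ȳᵢ | A·x̄ᵢ | A·ȳᵢ
rectangular body | 6500.00 | 65.00 | 25.00 | 422500.00 | 162500.00
semicircular end | 981.75 | 140.61 | 25.00 | 138043.87 | 24543.69
Σ | 7481.75 |  |  | 560543.87 | 187043.69
x̄ = 560543.87 / 7481.75 = 74.92 cm
ȳ = 187043.69 / 7481.75 = 25.00 cm

x̄ = 74.92 cm, ȳ = 25.00 cm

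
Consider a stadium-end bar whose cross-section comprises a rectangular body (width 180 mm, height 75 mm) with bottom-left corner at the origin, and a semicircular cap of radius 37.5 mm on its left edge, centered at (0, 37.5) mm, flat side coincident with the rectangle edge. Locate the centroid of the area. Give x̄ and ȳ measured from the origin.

rectangular body: A = 180 × 75 = 13500.00, centroid at (90.00, 37.50).
semicircular end: A = ½π·37.5² = 2208.93, centroid at (-15.92, 37.50).
ΣA = 15708.93 mm²
ΣAx̄ = (13500.00)(90.00) + (2208.93)(-15.92) = 1179843.75 mm³
ΣAȳ = (13500.00)(37.50) + (2208.93)(37.50) = 589084.96 mm³
x̄ = 1179843.75 / 15708.93 = 75.11 mm
ȳ = 589084.96 / 15708.93 = 37.50 mm

x̄ = 75.11 mm, ȳ = 37.50 mm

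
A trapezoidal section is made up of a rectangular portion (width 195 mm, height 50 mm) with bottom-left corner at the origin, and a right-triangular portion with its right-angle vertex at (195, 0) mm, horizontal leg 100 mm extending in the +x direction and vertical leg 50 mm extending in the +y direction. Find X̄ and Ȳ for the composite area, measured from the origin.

X̄ = 124.20 mm, Ȳ = 23.30 mm

rectangular portion: A = 195 × 50 = 9750.00, centroid at (97.50, 25.00).
triangular portion: A = ½·100·50 = 2500.00, centroid at (228.33, 16.67).
ΣA = 12250.00 mm², ΣAX̄ = 1521458.33 mm³, ΣAȲ = 285416.67 mm³.
X̄ = 1521458.33/12250.00 = 124.20 mm; Ȳ = 285416.67/12250.00 = 23.30 mm.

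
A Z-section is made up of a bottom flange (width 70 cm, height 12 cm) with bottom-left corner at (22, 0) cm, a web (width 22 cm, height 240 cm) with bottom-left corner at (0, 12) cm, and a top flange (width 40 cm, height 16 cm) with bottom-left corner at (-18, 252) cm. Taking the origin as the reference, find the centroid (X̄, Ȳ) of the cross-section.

X̄ = 15.86 cm, Ȳ = 128.46 cm

Part | A | x̄ᵢ | ȳᵢ | A·x̄ᵢ | A·ȳᵢ
bottom flange | 840.00 | 57.00 | 6.00 | 47880.00 | 5040.00
web | 5280.00 | 11.00 | 132.00 | 58080.00 | 696960.00
top flange | 640.00 | 2.00 | 260.00 | 1280.00 | 166400.00
Σ | 6760.00 |  |  | 107240.00 | 868400.00
X̄ = 107240.00 / 6760.00 = 15.86 cm
Ȳ = 868400.00 / 6760.00 = 128.46 cm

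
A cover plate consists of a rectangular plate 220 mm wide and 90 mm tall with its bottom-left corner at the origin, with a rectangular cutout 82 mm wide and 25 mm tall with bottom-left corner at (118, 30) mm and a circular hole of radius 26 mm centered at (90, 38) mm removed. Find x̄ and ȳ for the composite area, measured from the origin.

x̄ = 106.29 mm, ȳ = 46.28 mm

Part | A | x̄ᵢ | ȳᵢ | A·x̄ᵢ | A·ȳᵢ
plate | 19800.00 | 110.00 | 45.00 | 2178000.00 | 891000.00
hole 1 | -2050.00 | 159.00 | 42.50 | -325950.00 | -87125.00
hole 2 | -2123.72 | 90.00 | 38.00 | -191134.50 | -80701.23
Σ | 15626.28 |  |  | 1660915.50 | 723173.77
x̄ = 1660915.50 / 15626.28 = 106.29 mm
ȳ = 723173.77 / 15626.28 = 46.28 mm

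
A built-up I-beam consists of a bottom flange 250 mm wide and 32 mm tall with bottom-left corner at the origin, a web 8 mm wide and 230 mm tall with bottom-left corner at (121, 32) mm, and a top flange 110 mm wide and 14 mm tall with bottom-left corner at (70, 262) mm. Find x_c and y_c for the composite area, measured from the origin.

bottom flange: A = 250 × 32 = 8000.00, centroid at (125.00, 16.00).
web: A = 8 × 230 = 1840.00, centroid at (125.00, 147.00).
top flange: A = 110 × 14 = 1540.00, centroid at (125.00, 269.00).
ΣA = 11380.00 mm²
ΣAx_c = (8000.00)(125.00) + (1840.00)(125.00) + (1540.00)(125.00) = 1422500.00 mm³
ΣAy_c = (8000.00)(16.00) + (1840.00)(147.00) + (1540.00)(269.00) = 812740.00 mm³
x_c = 1422500.00 / 11380.00 = 125.00 mm
y_c = 812740.00 / 11380.00 = 71.42 mm

x_c = 125.00 mm, y_c = 71.42 mm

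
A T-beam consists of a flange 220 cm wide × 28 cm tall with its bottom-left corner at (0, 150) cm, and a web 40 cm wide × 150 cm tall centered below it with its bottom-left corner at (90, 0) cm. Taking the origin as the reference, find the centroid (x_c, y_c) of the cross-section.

x_c = 110.00 cm, y_c = 120.09 cm

web: A = 40 × 150 = 6000.00, centroid at (110.00, 75.00).
flange: A = 220 × 28 = 6160.00, centroid at (110.00, 164.00).
ΣA = 12160.00 cm², ΣAx_c = 1337600.00 cm³, ΣAy_c = 1460240.00 cm³.
x_c = 1337600.00/12160.00 = 110.00 cm; y_c = 1460240.00/12160.00 = 120.09 cm.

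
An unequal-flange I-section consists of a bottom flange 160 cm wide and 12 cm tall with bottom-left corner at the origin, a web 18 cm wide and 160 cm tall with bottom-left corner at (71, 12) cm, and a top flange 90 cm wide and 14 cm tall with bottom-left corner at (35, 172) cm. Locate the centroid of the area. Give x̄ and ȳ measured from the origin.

bottom flange: A = 160 × 12 = 1920.00, centroid at (80.00, 6.00).
web: A = 18 × 160 = 2880.00, centroid at (80.00, 92.00).
top flange: A = 90 × 14 = 1260.00, centroid at (80.00, 179.00).
ΣA = 6060.00 cm², ΣAx̄ = 484800.00 cm³, ΣAȳ = 502020.00 cm³.
x̄ = 484800.00/6060.00 = 80.00 cm; ȳ = 502020.00/6060.00 = 82.84 cm.

x̄ = 80.00 cm, ȳ = 82.84 cm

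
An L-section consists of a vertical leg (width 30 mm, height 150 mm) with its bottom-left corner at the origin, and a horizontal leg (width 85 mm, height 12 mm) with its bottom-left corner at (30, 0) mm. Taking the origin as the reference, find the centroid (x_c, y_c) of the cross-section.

Part | A | x̄ᵢ | ȳᵢ | A·x̄ᵢ | A·ȳᵢ
vertical leg | 4500.00 | 15.00 | 75.00 | 67500.00 | 337500.00
horizontal leg | 1020.00 | 72.50 | 6.00 | 73950.00 | 6120.00
Σ | 5520.00 |  |  | 141450.00 | 343620.00
x_c = 141450.00 / 5520.00 = 25.62 mm
y_c = 343620.00 / 5520.00 = 62.25 mm

x_c = 25.62 mm, y_c = 62.25 mm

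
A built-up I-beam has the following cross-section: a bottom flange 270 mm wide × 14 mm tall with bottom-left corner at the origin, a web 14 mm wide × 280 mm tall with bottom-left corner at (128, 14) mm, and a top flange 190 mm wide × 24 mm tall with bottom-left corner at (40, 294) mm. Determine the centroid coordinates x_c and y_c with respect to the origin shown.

bottom flange: A = 270 × 14 = 3780.00, centroid at (135.00, 7.00).
web: A = 14 × 280 = 3920.00, centroid at (135.00, 154.00).
top flange: A = 190 × 24 = 4560.00, centroid at (135.00, 306.00).
ΣA = 12260.00 mm², ΣAx_c = 1655100.00 mm³, ΣAy_c = 2025500.00 mm³.
x_c = 1655100.00/12260.00 = 135.00 mm; y_c = 2025500.00/12260.00 = 165.21 mm.

x_c = 135.00 mm, y_c = 165.21 mm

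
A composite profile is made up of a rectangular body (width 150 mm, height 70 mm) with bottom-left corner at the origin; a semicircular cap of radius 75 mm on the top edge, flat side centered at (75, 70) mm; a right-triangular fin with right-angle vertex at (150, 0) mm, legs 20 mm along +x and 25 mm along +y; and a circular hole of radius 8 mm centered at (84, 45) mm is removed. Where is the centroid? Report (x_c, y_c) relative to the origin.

x_c = 75.96 mm, y_c = 65.01 mm

Part | A | x̄ᵢ | ȳᵢ | A·x̄ᵢ | A·ȳᵢ
rectangular body | 10500.00 | 75.00 | 35.00 | 787500.00 | 367500.00
semicircular top | 8835.73 | 75.00 | 101.83 | 662679.70 | 899751.05
triangular fin | 250.00 | 156.67 | 8.33 | 39166.67 | 2083.33
hole | -201.06 | 84.00 | 45.00 | -16889.20 | -9047.79
Σ | 19384.67 |  |  | 1472457.16 | 1260286.60
x_c = 1472457.16 / 19384.67 = 75.96 mm
y_c = 1260286.60 / 19384.67 = 65.01 mm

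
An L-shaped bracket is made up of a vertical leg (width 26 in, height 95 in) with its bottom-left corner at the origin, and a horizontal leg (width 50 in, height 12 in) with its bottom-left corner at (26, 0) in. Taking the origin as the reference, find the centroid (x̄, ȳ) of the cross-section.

x̄ = 20.43 in, ȳ = 39.39 in

vertical leg: A = 26 × 95 = 2470.00, centroid at (13.00, 47.50).
horizontal leg: A = 50 × 12 = 600.00, centroid at (51.00, 6.00).
ΣA = 3070.00 in², ΣAx̄ = 62710.00 in³, ΣAȳ = 120925.00 in³.
x̄ = 62710.00/3070.00 = 20.43 in; ȳ = 120925.00/3070.00 = 39.39 in.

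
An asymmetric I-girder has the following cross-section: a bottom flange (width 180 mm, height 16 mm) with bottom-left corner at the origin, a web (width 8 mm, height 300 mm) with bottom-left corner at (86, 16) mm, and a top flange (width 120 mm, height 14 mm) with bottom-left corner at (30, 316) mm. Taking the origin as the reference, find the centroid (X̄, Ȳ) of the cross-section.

X̄ = 90.00 mm, Ȳ = 138.52 mm

Part | A | x̄ᵢ | ȳᵢ | A·x̄ᵢ | A·ȳᵢ
bottom flange | 2880.00 | 90.00 | 8.00 | 259200.00 | 23040.00
web | 2400.00 | 90.00 | 166.00 | 216000.00 | 398400.00
top flange | 1680.00 | 90.00 | 323.00 | 151200.00 | 542640.00
Σ | 6960.00 |  |  | 626400.00 | 964080.00
X̄ = 626400.00 / 6960.00 = 90.00 mm
Ȳ = 964080.00 / 6960.00 = 138.52 mm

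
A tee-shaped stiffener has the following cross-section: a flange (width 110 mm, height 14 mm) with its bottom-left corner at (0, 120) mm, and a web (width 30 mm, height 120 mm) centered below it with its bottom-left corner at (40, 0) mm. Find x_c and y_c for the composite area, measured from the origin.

x_c = 55.00 mm, y_c = 80.07 mm

Part | A | x̄ᵢ | ȳᵢ | A·x̄ᵢ | A·ȳᵢ
web | 3600.00 | 55.00 | 60.00 | 198000.00 | 216000.00
flange | 1540.00 | 55.00 | 127.00 | 84700.00 | 195580.00
Σ | 5140.00 |  |  | 282700.00 | 411580.00
x_c = 282700.00 / 5140.00 = 55.00 mm
y_c = 411580.00 / 5140.00 = 80.07 mm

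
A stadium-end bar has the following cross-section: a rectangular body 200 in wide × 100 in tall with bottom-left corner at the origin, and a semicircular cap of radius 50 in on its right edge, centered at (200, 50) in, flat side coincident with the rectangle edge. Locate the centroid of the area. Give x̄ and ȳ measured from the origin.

rectangular body: A = 200 × 100 = 20000.00, centroid at (100.00, 50.00).
semicircular end: A = ½π·50² = 3926.99, centroid at (221.22, 50.00).
ΣA = 23926.99 in², ΣAx̄ = 2868731.50 in³, ΣAȳ = 1196349.54 in³.
x̄ = 2868731.50/23926.99 = 119.90 in; ȳ = 1196349.54/23926.99 = 50.00 in.

x̄ = 119.90 in, ȳ = 50.00 in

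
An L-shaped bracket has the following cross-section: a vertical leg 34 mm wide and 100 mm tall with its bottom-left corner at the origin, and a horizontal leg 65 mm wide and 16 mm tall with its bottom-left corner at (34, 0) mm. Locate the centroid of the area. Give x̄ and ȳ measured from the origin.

x̄ = 28.59 mm, ȳ = 40.16 mm

vertical leg: A = 34 × 100 = 3400.00, centroid at (17.00, 50.00).
horizontal leg: A = 65 × 16 = 1040.00, centroid at (66.50, 8.00).
ΣA = 4440.00 mm², ΣAx̄ = 126960.00 mm³, ΣAȳ = 178320.00 mm³.
x̄ = 126960.00/4440.00 = 28.59 mm; ȳ = 178320.00/4440.00 = 40.16 mm.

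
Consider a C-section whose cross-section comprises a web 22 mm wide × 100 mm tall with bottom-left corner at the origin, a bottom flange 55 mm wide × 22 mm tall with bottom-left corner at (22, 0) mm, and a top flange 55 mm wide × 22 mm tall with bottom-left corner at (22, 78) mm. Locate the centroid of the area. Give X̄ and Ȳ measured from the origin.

X̄ = 31.17 mm, Ȳ = 50.00 mm

web: A = 22 × 100 = 2200.00, centroid at (11.00, 50.00).
bottom flange: A = 55 × 22 = 1210.00, centroid at (49.50, 11.00).
top flange: A = 55 × 22 = 1210.00, centroid at (49.50, 89.00).
ΣA = 4620.00 mm², ΣAX̄ = 143990.00 mm³, ΣAȲ = 231000.00 mm³.
X̄ = 143990.00/4620.00 = 31.17 mm; Ȳ = 231000.00/4620.00 = 50.00 mm.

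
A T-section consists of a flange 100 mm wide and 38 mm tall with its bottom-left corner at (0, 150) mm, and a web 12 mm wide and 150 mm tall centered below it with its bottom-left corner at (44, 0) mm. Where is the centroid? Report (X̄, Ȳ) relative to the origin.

X̄ = 50.00 mm, Ȳ = 138.79 mm

Part | A | x̄ᵢ | ȳᵢ | A·x̄ᵢ | A·ȳᵢ
web | 1800.00 | 50.00 | 75.00 | 90000.00 | 135000.00
flange | 3800.00 | 50.00 | 169.00 | 190000.00 | 642200.00
Σ | 5600.00 |  |  | 280000.00 | 777200.00
X̄ = 280000.00 / 5600.00 = 50.00 mm
Ȳ = 777200.00 / 5600.00 = 138.79 mm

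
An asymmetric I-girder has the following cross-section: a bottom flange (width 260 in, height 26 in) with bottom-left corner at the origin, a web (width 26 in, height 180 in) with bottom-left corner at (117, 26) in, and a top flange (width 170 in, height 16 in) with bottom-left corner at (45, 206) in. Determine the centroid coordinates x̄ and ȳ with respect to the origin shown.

bottom flange: A = 260 × 26 = 6760.00, centroid at (130.00, 13.00).
web: A = 26 × 180 = 4680.00, centroid at (130.00, 116.00).
top flange: A = 170 × 16 = 2720.00, centroid at (130.00, 214.00).
ΣA = 14160.00 in², ΣAx̄ = 1840800.00 in³, ΣAȳ = 1212840.00 in³.
x̄ = 1840800.00/14160.00 = 130.00 in; ȳ = 1212840.00/14160.00 = 85.65 in.

x̄ = 130.00 in, ȳ = 85.65 in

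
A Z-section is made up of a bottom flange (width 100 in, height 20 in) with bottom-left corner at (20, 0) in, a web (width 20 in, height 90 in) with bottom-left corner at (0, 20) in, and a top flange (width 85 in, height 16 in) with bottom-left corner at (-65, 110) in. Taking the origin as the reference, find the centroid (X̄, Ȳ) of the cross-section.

X̄ = 24.69 in, Ȳ = 57.65 in

bottom flange: A = 100 × 20 = 2000.00, centroid at (70.00, 10.00).
web: A = 20 × 90 = 1800.00, centroid at (10.00, 65.00).
top flange: A = 85 × 16 = 1360.00, centroid at (-22.50, 118.00).
ΣA = 5160.00 in², ΣAX̄ = 127400.00 in³, ΣAȲ = 297480.00 in³.
X̄ = 127400.00/5160.00 = 24.69 in; Ȳ = 297480.00/5160.00 = 57.65 in.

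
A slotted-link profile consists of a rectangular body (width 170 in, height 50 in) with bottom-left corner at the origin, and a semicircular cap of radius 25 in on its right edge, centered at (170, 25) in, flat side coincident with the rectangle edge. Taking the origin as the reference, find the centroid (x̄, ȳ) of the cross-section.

rectangular body: A = 170 × 50 = 8500.00, centroid at (85.00, 25.00).
semicircular end: A = ½π·25² = 981.75, centroid at (180.61, 25.00).
ΣA = 9481.75 in², ΣAx̄ = 899813.78 in³, ΣAȳ = 237043.69 in³.
x̄ = 899813.78/9481.75 = 94.90 in; ȳ = 237043.69/9481.75 = 25.00 in.

x̄ = 94.90 in, ȳ = 25.00 in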